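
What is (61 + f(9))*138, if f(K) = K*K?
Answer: 19596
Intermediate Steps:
f(K) = K²
(61 + f(9))*138 = (61 + 9²)*138 = (61 + 81)*138 = 142*138 = 19596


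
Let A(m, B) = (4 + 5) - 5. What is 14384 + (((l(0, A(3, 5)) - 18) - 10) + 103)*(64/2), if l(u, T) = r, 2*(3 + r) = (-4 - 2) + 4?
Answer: 16656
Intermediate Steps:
A(m, B) = 4 (A(m, B) = 9 - 5 = 4)
r = -4 (r = -3 + ((-4 - 2) + 4)/2 = -3 + (-6 + 4)/2 = -3 + (½)*(-2) = -3 - 1 = -4)
l(u, T) = -4
14384 + (((l(0, A(3, 5)) - 18) - 10) + 103)*(64/2) = 14384 + (((-4 - 18) - 10) + 103)*(64/2) = 14384 + ((-22 - 10) + 103)*(64*(½)) = 14384 + (-32 + 103)*32 = 14384 + 71*32 = 14384 + 2272 = 16656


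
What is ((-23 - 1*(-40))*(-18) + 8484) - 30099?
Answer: -21921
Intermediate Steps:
((-23 - 1*(-40))*(-18) + 8484) - 30099 = ((-23 + 40)*(-18) + 8484) - 30099 = (17*(-18) + 8484) - 30099 = (-306 + 8484) - 30099 = 8178 - 30099 = -21921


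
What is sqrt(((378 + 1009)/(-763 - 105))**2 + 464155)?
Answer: sqrt(349707440489)/868 ≈ 681.29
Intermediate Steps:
sqrt(((378 + 1009)/(-763 - 105))**2 + 464155) = sqrt((1387/(-868))**2 + 464155) = sqrt((1387*(-1/868))**2 + 464155) = sqrt((-1387/868)**2 + 464155) = sqrt(1923769/753424 + 464155) = sqrt(349707440489/753424) = sqrt(349707440489)/868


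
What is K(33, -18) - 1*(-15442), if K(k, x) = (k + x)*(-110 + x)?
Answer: 13522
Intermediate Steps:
K(k, x) = (-110 + x)*(k + x)
K(33, -18) - 1*(-15442) = ((-18)² - 110*33 - 110*(-18) + 33*(-18)) - 1*(-15442) = (324 - 3630 + 1980 - 594) + 15442 = -1920 + 15442 = 13522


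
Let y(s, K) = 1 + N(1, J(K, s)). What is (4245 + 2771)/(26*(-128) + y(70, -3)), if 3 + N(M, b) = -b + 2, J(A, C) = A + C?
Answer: -7016/3395 ≈ -2.0666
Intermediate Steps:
N(M, b) = -1 - b (N(M, b) = -3 + (-b + 2) = -3 + (2 - b) = -1 - b)
y(s, K) = -K - s (y(s, K) = 1 + (-1 - (K + s)) = 1 + (-1 + (-K - s)) = 1 + (-1 - K - s) = -K - s)
(4245 + 2771)/(26*(-128) + y(70, -3)) = (4245 + 2771)/(26*(-128) + (-1*(-3) - 1*70)) = 7016/(-3328 + (3 - 70)) = 7016/(-3328 - 67) = 7016/(-3395) = 7016*(-1/3395) = -7016/3395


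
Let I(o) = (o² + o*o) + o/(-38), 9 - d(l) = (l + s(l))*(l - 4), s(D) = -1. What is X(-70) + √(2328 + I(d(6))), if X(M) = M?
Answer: -70 + √3364558/38 ≈ -21.730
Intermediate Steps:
d(l) = 9 - (-1 + l)*(-4 + l) (d(l) = 9 - (l - 1)*(l - 4) = 9 - (-1 + l)*(-4 + l))
I(o) = 2*o² - o/38 (I(o) = (o² + o²) + o*(-1/38) = 2*o² - o/38)
X(-70) + √(2328 + I(d(6))) = -70 + √(2328 + (5 - 1*6² + 5*6)*(-1 + 76*(5 - 1*6² + 5*6))/38) = -70 + √(2328 + (5 - 1*36 + 30)*(-1 + 76*(5 - 1*36 + 30))/38) = -70 + √(2328 + (5 - 36 + 30)*(-1 + 76*(5 - 36 + 30))/38) = -70 + √(2328 + (1/38)*(-1)*(-1 + 76*(-1))) = -70 + √(2328 + (1/38)*(-1)*(-1 - 76)) = -70 + √(2328 + (1/38)*(-1)*(-77)) = -70 + √(2328 + 77/38) = -70 + √(88541/38) = -70 + √3364558/38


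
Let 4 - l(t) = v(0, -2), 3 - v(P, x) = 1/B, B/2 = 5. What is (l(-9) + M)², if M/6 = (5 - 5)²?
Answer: 121/100 ≈ 1.2100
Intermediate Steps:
B = 10 (B = 2*5 = 10)
v(P, x) = 29/10 (v(P, x) = 3 - 1/10 = 3 - 1*⅒ = 3 - ⅒ = 29/10)
l(t) = 11/10 (l(t) = 4 - 1*29/10 = 4 - 29/10 = 11/10)
M = 0 (M = 6*(5 - 5)² = 6*0² = 6*0 = 0)
(l(-9) + M)² = (11/10 + 0)² = (11/10)² = 121/100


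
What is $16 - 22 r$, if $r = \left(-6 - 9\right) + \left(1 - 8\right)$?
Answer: $500$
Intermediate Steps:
$r = -22$ ($r = -15 - 7 = -22$)
$16 - 22 r = 16 - -484 = 16 + 484 = 500$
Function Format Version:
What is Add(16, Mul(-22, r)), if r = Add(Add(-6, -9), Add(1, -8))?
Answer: 500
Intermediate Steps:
r = -22 (r = Add(-15, -7) = -22)
Add(16, Mul(-22, r)) = Add(16, Mul(-22, -22)) = Add(16, 484) = 500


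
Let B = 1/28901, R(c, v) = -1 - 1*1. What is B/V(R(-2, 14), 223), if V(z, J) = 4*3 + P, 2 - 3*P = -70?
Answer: 1/1040436 ≈ 9.6114e-7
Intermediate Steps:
R(c, v) = -2 (R(c, v) = -1 - 1 = -2)
P = 24 (P = 2/3 - 1/3*(-70) = 2/3 + 70/3 = 24)
B = 1/28901 ≈ 3.4601e-5
V(z, J) = 36 (V(z, J) = 4*3 + 24 = 12 + 24 = 36)
B/V(R(-2, 14), 223) = (1/28901)/36 = (1/28901)*(1/36) = 1/1040436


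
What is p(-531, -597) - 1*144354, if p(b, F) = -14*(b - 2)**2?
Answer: -4121600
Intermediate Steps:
p(b, F) = -14*(-2 + b)**2
p(-531, -597) - 1*144354 = -14*(-2 - 531)**2 - 1*144354 = -14*(-533)**2 - 144354 = -14*284089 - 144354 = -3977246 - 144354 = -4121600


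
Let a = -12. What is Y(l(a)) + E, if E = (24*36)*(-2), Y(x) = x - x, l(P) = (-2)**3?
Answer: -1728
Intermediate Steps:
l(P) = -8
Y(x) = 0
E = -1728 (E = 864*(-2) = -1728)
Y(l(a)) + E = 0 - 1728 = -1728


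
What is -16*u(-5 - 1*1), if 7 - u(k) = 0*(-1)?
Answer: -112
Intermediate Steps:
u(k) = 7 (u(k) = 7 - 0*(-1) = 7 - 1*0 = 7 + 0 = 7)
-16*u(-5 - 1*1) = -16*7 = -112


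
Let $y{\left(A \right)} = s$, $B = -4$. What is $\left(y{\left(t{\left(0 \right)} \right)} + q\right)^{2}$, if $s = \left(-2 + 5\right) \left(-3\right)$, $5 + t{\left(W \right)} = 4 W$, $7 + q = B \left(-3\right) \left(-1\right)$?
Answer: $784$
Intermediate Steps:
$q = -19$ ($q = -7 + \left(-4\right) \left(-3\right) \left(-1\right) = -7 + 12 \left(-1\right) = -7 - 12 = -19$)
$t{\left(W \right)} = -5 + 4 W$
$s = -9$ ($s = 3 \left(-3\right) = -9$)
$y{\left(A \right)} = -9$
$\left(y{\left(t{\left(0 \right)} \right)} + q\right)^{2} = \left(-9 - 19\right)^{2} = \left(-28\right)^{2} = 784$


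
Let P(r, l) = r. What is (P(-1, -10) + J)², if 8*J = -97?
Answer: 11025/64 ≈ 172.27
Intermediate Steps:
J = -97/8 (J = (⅛)*(-97) = -97/8 ≈ -12.125)
(P(-1, -10) + J)² = (-1 - 97/8)² = (-105/8)² = 11025/64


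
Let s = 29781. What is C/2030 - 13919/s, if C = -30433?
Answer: -934580743/60455430 ≈ -15.459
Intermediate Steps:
C/2030 - 13919/s = -30433/2030 - 13919/29781 = -934580743/60455430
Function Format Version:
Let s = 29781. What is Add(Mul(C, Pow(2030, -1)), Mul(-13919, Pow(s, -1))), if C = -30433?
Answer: Rational(-934580743, 60455430) ≈ -15.459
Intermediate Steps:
Add(Mul(C, Pow(2030, -1)), Mul(-13919, Pow(s, -1))) = Add(Mul(-30433, Pow(2030, -1)), Mul(-13919, Pow(29781, -1))) = Add(Mul(-30433, Rational(1, 2030)), Mul(-13919, Rational(1, 29781))) = Add(Rational(-30433, 2030), Rational(-13919, 29781)) = Rational(-934580743, 60455430)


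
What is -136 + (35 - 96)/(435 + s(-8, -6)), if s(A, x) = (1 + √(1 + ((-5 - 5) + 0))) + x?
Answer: -25173854/184909 + 183*I/184909 ≈ -136.14 + 0.00098968*I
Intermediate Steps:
s(A, x) = 1 + x + 3*I (s(A, x) = (1 + √(1 + (-10 + 0))) + x = (1 + √(1 - 10)) + x = (1 + √(-9)) + x = (1 + 3*I) + x = 1 + x + 3*I)
-136 + (35 - 96)/(435 + s(-8, -6)) = -136 + (35 - 96)/(435 + (1 - 6 + 3*I)) = -136 - 61/(435 + (-5 + 3*I)) = -136 - 61/(430 + 3*I) = -136 + ((430 - 3*I)/184909)*(-61) = -136 - 61*(430 - 3*I)/184909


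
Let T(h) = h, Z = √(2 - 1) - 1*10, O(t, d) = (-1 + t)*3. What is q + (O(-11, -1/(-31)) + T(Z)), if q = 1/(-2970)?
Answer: -133651/2970 ≈ -45.000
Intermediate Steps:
O(t, d) = -3 + 3*t
Z = -9 (Z = √1 - 10 = 1 - 10 = -9)
q = -1/2970 ≈ -0.00033670
q + (O(-11, -1/(-31)) + T(Z)) = -1/2970 + ((-3 + 3*(-11)) - 9) = -1/2970 + ((-3 - 33) - 9) = -1/2970 + (-36 - 9) = -1/2970 - 45 = -133651/2970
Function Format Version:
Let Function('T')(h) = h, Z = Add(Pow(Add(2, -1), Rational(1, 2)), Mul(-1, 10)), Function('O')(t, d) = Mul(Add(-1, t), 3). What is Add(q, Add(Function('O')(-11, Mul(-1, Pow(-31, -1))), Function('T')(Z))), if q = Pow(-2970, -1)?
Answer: Rational(-133651, 2970) ≈ -45.000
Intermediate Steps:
Function('O')(t, d) = Add(-3, Mul(3, t))
Z = -9 (Z = Add(Pow(1, Rational(1, 2)), -10) = Add(1, -10) = -9)
q = Rational(-1, 2970) ≈ -0.00033670
Add(q, Add(Function('O')(-11, Mul(-1, Pow(-31, -1))), Function('T')(Z))) = Add(Rational(-1, 2970), Add(Add(-3, Mul(3, -11)), -9)) = Add(Rational(-1, 2970), Add(Add(-3, -33), -9)) = Add(Rational(-1, 2970), Add(-36, -9)) = Add(Rational(-1, 2970), -45) = Rational(-133651, 2970)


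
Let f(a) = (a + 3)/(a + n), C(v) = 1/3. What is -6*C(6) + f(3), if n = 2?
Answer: -⅘ ≈ -0.80000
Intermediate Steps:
C(v) = ⅓
f(a) = (3 + a)/(2 + a) (f(a) = (a + 3)/(a + 2) = (3 + a)/(2 + a))
-6*C(6) + f(3) = -6*⅓ + (3 + 3)/(2 + 3) = -2 + 6/5 = -⅘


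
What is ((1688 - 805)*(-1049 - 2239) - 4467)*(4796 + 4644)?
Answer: -27449358240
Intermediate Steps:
((1688 - 805)*(-1049 - 2239) - 4467)*(4796 + 4644) = (883*(-3288) - 4467)*9440 = (-2903304 - 4467)*9440 = -2907771*9440 = -27449358240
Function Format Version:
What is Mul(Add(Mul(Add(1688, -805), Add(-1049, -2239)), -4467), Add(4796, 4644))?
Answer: -27449358240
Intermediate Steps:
Mul(Add(Mul(Add(1688, -805), Add(-1049, -2239)), -4467), Add(4796, 4644)) = Mul(Add(Mul(883, -3288), -4467), 9440) = Mul(Add(-2903304, -4467), 9440) = Mul(-2907771, 9440) = -27449358240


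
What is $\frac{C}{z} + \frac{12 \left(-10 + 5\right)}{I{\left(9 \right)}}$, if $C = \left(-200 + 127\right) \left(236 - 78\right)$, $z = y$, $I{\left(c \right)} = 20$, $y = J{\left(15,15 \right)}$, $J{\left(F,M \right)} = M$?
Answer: $- \frac{11579}{15} \approx -771.93$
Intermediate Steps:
$y = 15$
$z = 15$
$C = -11534$ ($C = \left(-73\right) 158 = -11534$)
$\frac{C}{z} + \frac{12 \left(-10 + 5\right)}{I{\left(9 \right)}} = - \frac{11534}{15} + \frac{12 \left(-10 + 5\right)}{20} = \left(-11534\right) \frac{1}{15} + 12 \left(-5\right) \frac{1}{20} = - \frac{11534}{15} - 3 = - \frac{11579}{15}$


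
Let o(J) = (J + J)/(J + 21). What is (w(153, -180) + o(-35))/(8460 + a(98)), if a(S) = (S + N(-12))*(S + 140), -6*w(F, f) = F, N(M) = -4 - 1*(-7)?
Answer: -41/64996 ≈ -0.00063081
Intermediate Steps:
o(J) = 2*J/(21 + J) (o(J) = (2*J)/(21 + J) = 2*J/(21 + J))
N(M) = 3 (N(M) = -4 + 7 = 3)
w(F, f) = -F/6
a(S) = (3 + S)*(140 + S) (a(S) = (S + 3)*(S + 140) = (3 + S)*(140 + S))
(w(153, -180) + o(-35))/(8460 + a(98)) = (-1/6*153 + 2*(-35)/(21 - 35))/(8460 + (420 + 98**2 + 143*98)) = (-51/2 + 2*(-35)/(-14))/(8460 + (420 + 9604 + 14014)) = (-51/2 + 2*(-35)*(-1/14))/(8460 + 24038) = (-51/2 + 5)/32498 = -41/2*1/32498 = -41/64996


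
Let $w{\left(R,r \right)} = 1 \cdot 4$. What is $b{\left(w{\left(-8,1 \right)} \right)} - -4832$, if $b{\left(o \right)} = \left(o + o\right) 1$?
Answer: $4840$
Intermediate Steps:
$w{\left(R,r \right)} = 4$
$b{\left(o \right)} = 2 o$ ($b{\left(o \right)} = 2 o 1 = 2 o$)
$b{\left(w{\left(-8,1 \right)} \right)} - -4832 = 2 \cdot 4 - -4832 = 8 + 4832 = 4840$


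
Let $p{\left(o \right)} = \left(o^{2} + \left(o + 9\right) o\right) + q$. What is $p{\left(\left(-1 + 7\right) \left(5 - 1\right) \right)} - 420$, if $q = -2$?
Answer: $946$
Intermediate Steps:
$p{\left(o \right)} = -2 + o^{2} + o \left(9 + o\right)$ ($p{\left(o \right)} = \left(o^{2} + \left(o + 9\right) o\right) - 2 = \left(o^{2} + \left(9 + o\right) o\right) - 2 = \left(o^{2} + o \left(9 + o\right)\right) - 2 = -2 + o^{2} + o \left(9 + o\right)$)
$p{\left(\left(-1 + 7\right) \left(5 - 1\right) \right)} - 420 = \left(-2 + 2 \left(\left(-1 + 7\right) \left(5 - 1\right)\right)^{2} + 9 \left(-1 + 7\right) \left(5 - 1\right)\right) - 420 = \left(-2 + 2 \left(6 \cdot 4\right)^{2} + 9 \cdot 6 \cdot 4\right) - 420 = \left(-2 + 2 \cdot 24^{2} + 9 \cdot 24\right) - 420 = \left(-2 + 2 \cdot 576 + 216\right) - 420 = \left(-2 + 1152 + 216\right) - 420 = 1366 - 420 = 946$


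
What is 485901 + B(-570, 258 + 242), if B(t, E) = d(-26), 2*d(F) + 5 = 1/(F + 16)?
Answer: 9717969/20 ≈ 4.8590e+5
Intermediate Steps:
d(F) = -5/2 + 1/(2*(16 + F)) (d(F) = -5/2 + 1/(2*(F + 16)) = -5/2 + 1/(2*(16 + F)))
B(t, E) = -51/20 (B(t, E) = (-79 - 5*(-26))/(2*(16 - 26)) = (½)*(-79 + 130)/(-10) = (½)*(-⅒)*51 = -51/20)
485901 + B(-570, 258 + 242) = 485901 - 51/20 = 9717969/20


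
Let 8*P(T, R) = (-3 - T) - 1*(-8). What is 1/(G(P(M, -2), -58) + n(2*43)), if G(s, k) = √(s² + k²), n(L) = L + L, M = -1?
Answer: 2752/419511 - 4*√53833/419511 ≈ 0.0043477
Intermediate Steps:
n(L) = 2*L
P(T, R) = 5/8 - T/8 (P(T, R) = ((-3 - T) - 1*(-8))/8 = ((-3 - T) + 8)/8 = (5 - T)/8 = 5/8 - T/8)
G(s, k) = √(k² + s²)
1/(G(P(M, -2), -58) + n(2*43)) = 1/(√((-58)² + (5/8 - ⅛*(-1))²) + 2*(2*43)) = 1/(√(3364 + (5/8 + ⅛)²) + 2*86) = 1/(√(3364 + (¾)²) + 172) = 1/(√(3364 + 9/16) + 172) = 1/(√(53833/16) + 172) = 1/(√53833/4 + 172) = 1/(172 + √53833/4)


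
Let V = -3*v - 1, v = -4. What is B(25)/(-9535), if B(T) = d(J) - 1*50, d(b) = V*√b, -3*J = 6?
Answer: 10/1907 - 11*I*√2/9535 ≈ 0.0052438 - 0.0016315*I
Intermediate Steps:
J = -2 (J = -⅓*6 = -2)
V = 11 (V = -3*(-4) - 1 = 12 - 1 = 11)
d(b) = 11*√b
B(T) = -50 + 11*I*√2 (B(T) = 11*√(-2) - 1*50 = 11*(I*√2) - 50 = 11*I*√2 - 50 = -50 + 11*I*√2)
B(25)/(-9535) = (-50 + 11*I*√2)/(-9535) = (-50 + 11*I*√2)*(-1/9535) = 10/1907 - 11*I*√2/9535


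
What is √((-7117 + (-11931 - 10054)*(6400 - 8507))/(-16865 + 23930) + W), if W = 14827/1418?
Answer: √8135720850174630/1113130 ≈ 81.031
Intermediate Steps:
W = 14827/1418 (W = 14827*(1/1418) = 14827/1418 ≈ 10.456)
√((-7117 + (-11931 - 10054)*(6400 - 8507))/(-16865 + 23930) + W) = √((-7117 + (-11931 - 10054)*(6400 - 8507))/(-16865 + 23930) + 14827/1418) = √((-7117 - 21985*(-2107))/7065 + 14827/1418) = √((-7117 + 46322395)*(1/7065) + 14827/1418) = √(46315278*(1/7065) + 14827/1418) = √(5146142/785 + 14827/1418) = √(7308868551/1113130) = √8135720850174630/1113130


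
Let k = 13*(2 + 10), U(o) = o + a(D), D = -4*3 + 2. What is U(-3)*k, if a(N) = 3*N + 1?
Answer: -4992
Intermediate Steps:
D = -10 (D = -12 + 2 = -10)
a(N) = 1 + 3*N
U(o) = -29 + o (U(o) = o + (1 + 3*(-10)) = o + (1 - 30) = o - 29 = -29 + o)
k = 156 (k = 13*12 = 156)
U(-3)*k = (-29 - 3)*156 = -32*156 = -4992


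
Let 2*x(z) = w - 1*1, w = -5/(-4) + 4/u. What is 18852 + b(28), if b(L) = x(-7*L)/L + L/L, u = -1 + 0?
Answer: 4223057/224 ≈ 18853.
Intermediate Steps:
u = -1
w = -11/4 (w = -5/(-4) + 4/(-1) = -5*(-¼) + 4*(-1) = 5/4 - 4 = -11/4 ≈ -2.7500)
x(z) = -15/8 (x(z) = (-11/4 - 1*1)/2 = (-11/4 - 1)/2 = (½)*(-15/4) = -15/8)
b(L) = 1 - 15/(8*L) (b(L) = -15/(8*L) + L/L = -15/(8*L) + 1 = 1 - 15/(8*L))
18852 + b(28) = 18852 + (-15/8 + 28)/28 = 18852 + (1/28)*(209/8) = 18852 + 209/224 = 4223057/224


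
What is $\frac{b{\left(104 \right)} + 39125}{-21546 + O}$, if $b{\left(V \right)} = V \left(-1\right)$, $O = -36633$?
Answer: $- \frac{13007}{19393} \approx -0.67071$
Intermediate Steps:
$b{\left(V \right)} = - V$
$\frac{b{\left(104 \right)} + 39125}{-21546 + O} = \frac{\left(-1\right) 104 + 39125}{-21546 - 36633} = \frac{-104 + 39125}{-58179} = 39021 \left(- \frac{1}{58179}\right) = - \frac{13007}{19393}$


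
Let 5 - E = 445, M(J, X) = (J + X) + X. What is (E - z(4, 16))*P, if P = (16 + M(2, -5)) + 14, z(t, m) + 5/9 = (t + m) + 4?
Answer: -91762/9 ≈ -10196.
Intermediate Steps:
M(J, X) = J + 2*X
z(t, m) = 31/9 + m + t (z(t, m) = -5/9 + ((t + m) + 4) = -5/9 + ((m + t) + 4) = -5/9 + (4 + m + t) = 31/9 + m + t)
P = 22 (P = (16 + (2 + 2*(-5))) + 14 = (16 + (2 - 10)) + 14 = (16 - 8) + 14 = 8 + 14 = 22)
E = -440 (E = 5 - 1*445 = 5 - 445 = -440)
(E - z(4, 16))*P = (-440 - (31/9 + 16 + 4))*22 = (-440 - 1*211/9)*22 = (-440 - 211/9)*22 = -4171/9*22 = -91762/9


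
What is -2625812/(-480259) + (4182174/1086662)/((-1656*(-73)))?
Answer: 19163345307674341/3504940743855928 ≈ 5.4675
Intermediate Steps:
-2625812/(-480259) + (4182174/1086662)/((-1656*(-73))) = -2625812*(-1/480259) + (4182174*(1/1086662))/120888 = 2625812/480259 + (2091087/543331)*(1/120888) = 2625812/480259 + 232343/7298021992 = 19163345307674341/3504940743855928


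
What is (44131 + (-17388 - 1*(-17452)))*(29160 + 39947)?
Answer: 3054183865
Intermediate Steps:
(44131 + (-17388 - 1*(-17452)))*(29160 + 39947) = (44131 + (-17388 + 17452))*69107 = (44131 + 64)*69107 = 44195*69107 = 3054183865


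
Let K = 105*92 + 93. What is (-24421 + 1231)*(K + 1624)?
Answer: -263832630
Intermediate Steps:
K = 9753 (K = 9660 + 93 = 9753)
(-24421 + 1231)*(K + 1624) = (-24421 + 1231)*(9753 + 1624) = -23190*11377 = -263832630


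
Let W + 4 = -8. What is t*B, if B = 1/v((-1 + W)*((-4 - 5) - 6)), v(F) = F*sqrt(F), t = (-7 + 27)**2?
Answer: 16*sqrt(195)/1521 ≈ 0.14690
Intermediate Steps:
W = -12 (W = -4 - 8 = -12)
t = 400 (t = 20**2 = 400)
v(F) = F**(3/2)
B = sqrt(195)/38025 (B = 1/(((-1 - 12)*((-4 - 5) - 6))**(3/2)) = 1/((-13*(-9 - 6))**(3/2)) = 1/((-13*(-15))**(3/2)) = 1/(195**(3/2)) = 1/(195*sqrt(195)) = sqrt(195)/38025 ≈ 0.00036724)
t*B = 400*(sqrt(195)/38025) = 16*sqrt(195)/1521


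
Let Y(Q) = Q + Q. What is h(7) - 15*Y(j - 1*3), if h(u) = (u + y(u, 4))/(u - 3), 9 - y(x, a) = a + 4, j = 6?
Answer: -88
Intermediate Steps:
Y(Q) = 2*Q
y(x, a) = 5 - a (y(x, a) = 9 - (a + 4) = 9 - (4 + a) = 9 + (-4 - a) = 5 - a)
h(u) = (1 + u)/(-3 + u) (h(u) = (u + (5 - 1*4))/(u - 3) = (u + (5 - 4))/(-3 + u) = (u + 1)/(-3 + u) = (1 + u)/(-3 + u))
h(7) - 15*Y(j - 1*3) = (1 + 7)/(-3 + 7) - 30*(6 - 1*3) = 8/4 - 30*(6 - 3) = (1/4)*8 - 30*3 = 2 - 15*6 = 2 - 90 = -88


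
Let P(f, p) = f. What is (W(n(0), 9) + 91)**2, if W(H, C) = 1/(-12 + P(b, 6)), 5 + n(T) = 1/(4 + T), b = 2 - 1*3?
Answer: 1397124/169 ≈ 8267.0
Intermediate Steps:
b = -1 (b = 2 - 3 = -1)
n(T) = -5 + 1/(4 + T)
W(H, C) = -1/13 (W(H, C) = 1/(-12 - 1) = 1/(-13) = -1/13)
(W(n(0), 9) + 91)**2 = (-1/13 + 91)**2 = (1182/13)**2 = 1397124/169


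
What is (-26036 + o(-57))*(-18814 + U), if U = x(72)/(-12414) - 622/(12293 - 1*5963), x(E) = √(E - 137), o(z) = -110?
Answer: 1556905952666/3165 + 13073*I*√65/6207 ≈ 4.9191e+8 + 16.98*I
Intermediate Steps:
x(E) = √(-137 + E)
U = -311/3165 - I*√65/12414 (U = √(-137 + 72)/(-12414) - 622/(12293 - 1*5963) = √(-65)*(-1/12414) - 622/(12293 - 5963) = (I*√65)*(-1/12414) - 622/6330 = -I*√65/12414 - 622*1/6330 = -I*√65/12414 - 311/3165 = -311/3165 - I*√65/12414 ≈ -0.098262 - 0.00064945*I)
(-26036 + o(-57))*(-18814 + U) = (-26036 - 110)*(-18814 + (-311/3165 - I*√65/12414)) = -26146*(-59546621/3165 - I*√65/12414) = 1556905952666/3165 + 13073*I*√65/6207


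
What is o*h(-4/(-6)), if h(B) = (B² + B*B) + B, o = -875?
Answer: -12250/9 ≈ -1361.1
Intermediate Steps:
h(B) = B + 2*B² (h(B) = (B² + B²) + B = 2*B² + B = B + 2*B²)
o*h(-4/(-6)) = -875*(-4/(-6))*(1 + 2*(-4/(-6))) = -875*(-4*(-⅙))*(1 + 2*(-4*(-⅙))) = -1750*(1 + 2*(⅔))/3 = -1750*(1 + 4/3)/3 = -1750*7/(3*3) = -875*14/9 = -12250/9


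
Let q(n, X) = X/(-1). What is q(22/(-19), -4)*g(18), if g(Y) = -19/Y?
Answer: -38/9 ≈ -4.2222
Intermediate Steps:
q(n, X) = -X (q(n, X) = X*(-1) = -X)
q(22/(-19), -4)*g(18) = (-1*(-4))*(-19/18) = 4*(-19*1/18) = 4*(-19/18) = -38/9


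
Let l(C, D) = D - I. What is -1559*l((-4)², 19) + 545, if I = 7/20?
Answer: -570607/20 ≈ -28530.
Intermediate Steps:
I = 7/20 (I = 7*(1/20) = 7/20 ≈ 0.35000)
l(C, D) = -7/20 + D (l(C, D) = D - 1*7/20 = D - 7/20 = -7/20 + D)
-1559*l((-4)², 19) + 545 = -1559*(-7/20 + 19) + 545 = -1559*373/20 + 545 = -581507/20 + 545 = -570607/20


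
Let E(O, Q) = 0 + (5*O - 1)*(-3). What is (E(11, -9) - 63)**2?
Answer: 50625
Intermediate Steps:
E(O, Q) = 3 - 15*O (E(O, Q) = 0 + (-1 + 5*O)*(-3) = 0 + (3 - 15*O) = 3 - 15*O)
(E(11, -9) - 63)**2 = ((3 - 15*11) - 63)**2 = ((3 - 165) - 63)**2 = (-162 - 63)**2 = (-225)**2 = 50625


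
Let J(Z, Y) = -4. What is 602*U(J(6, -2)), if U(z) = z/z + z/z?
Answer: 1204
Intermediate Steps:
U(z) = 2 (U(z) = 1 + 1 = 2)
602*U(J(6, -2)) = 602*2 = 1204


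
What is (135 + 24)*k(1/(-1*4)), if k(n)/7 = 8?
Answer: 8904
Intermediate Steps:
k(n) = 56 (k(n) = 7*8 = 56)
(135 + 24)*k(1/(-1*4)) = (135 + 24)*56 = 159*56 = 8904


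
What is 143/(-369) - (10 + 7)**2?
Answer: -106784/369 ≈ -289.39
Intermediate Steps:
143/(-369) - (10 + 7)**2 = 143*(-1/369) - 1*17**2 = -143/369 - 1*289 = -143/369 - 289 = -106784/369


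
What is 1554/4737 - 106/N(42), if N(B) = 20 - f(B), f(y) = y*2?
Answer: 100263/50528 ≈ 1.9843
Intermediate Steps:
f(y) = 2*y
N(B) = 20 - 2*B
1554/4737 - 106/N(42) = 1554/4737 - 106/(20 - 2*42) = 1554*(1/4737) - 106/(20 - 84) = 518/1579 - 106/(-64) = 518/1579 - 106*(-1/64) = 518/1579 + 53/32 = 100263/50528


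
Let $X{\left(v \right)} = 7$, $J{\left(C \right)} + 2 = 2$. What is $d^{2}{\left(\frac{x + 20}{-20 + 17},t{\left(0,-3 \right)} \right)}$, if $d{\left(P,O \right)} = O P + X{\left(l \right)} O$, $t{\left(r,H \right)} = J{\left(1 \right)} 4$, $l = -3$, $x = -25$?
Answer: $0$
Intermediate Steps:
$J{\left(C \right)} = 0$ ($J{\left(C \right)} = -2 + 2 = 0$)
$t{\left(r,H \right)} = 0$ ($t{\left(r,H \right)} = 0 \cdot 4 = 0$)
$d{\left(P,O \right)} = 7 O + O P$ ($d{\left(P,O \right)} = O P + 7 O = 7 O + O P$)
$d^{2}{\left(\frac{x + 20}{-20 + 17},t{\left(0,-3 \right)} \right)} = \left(0 \left(7 + \frac{-25 + 20}{-20 + 17}\right)\right)^{2} = \left(0 \left(7 - \frac{5}{-3}\right)\right)^{2} = \left(0 \left(7 - - \frac{5}{3}\right)\right)^{2} = \left(0 \left(7 + \frac{5}{3}\right)\right)^{2} = \left(0 \cdot \frac{26}{3}\right)^{2} = 0^{2} = 0$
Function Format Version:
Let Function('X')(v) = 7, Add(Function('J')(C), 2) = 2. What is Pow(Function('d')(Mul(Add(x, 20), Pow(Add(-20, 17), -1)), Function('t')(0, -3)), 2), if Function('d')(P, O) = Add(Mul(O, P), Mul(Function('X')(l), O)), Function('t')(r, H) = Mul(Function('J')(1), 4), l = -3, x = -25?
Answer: 0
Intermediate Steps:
Function('J')(C) = 0 (Function('J')(C) = Add(-2, 2) = 0)
Function('t')(r, H) = 0 (Function('t')(r, H) = Mul(0, 4) = 0)
Function('d')(P, O) = Add(Mul(7, O), Mul(O, P)) (Function('d')(P, O) = Add(Mul(O, P), Mul(7, O)) = Add(Mul(7, O), Mul(O, P)))
Pow(Function('d')(Mul(Add(x, 20), Pow(Add(-20, 17), -1)), Function('t')(0, -3)), 2) = Pow(Mul(0, Add(7, Mul(Add(-25, 20), Pow(Add(-20, 17), -1)))), 2) = Pow(Mul(0, Add(7, Mul(-5, Pow(-3, -1)))), 2) = Pow(Mul(0, Add(7, Mul(-5, Rational(-1, 3)))), 2) = Pow(Mul(0, Add(7, Rational(5, 3))), 2) = Pow(Mul(0, Rational(26, 3)), 2) = Pow(0, 2) = 0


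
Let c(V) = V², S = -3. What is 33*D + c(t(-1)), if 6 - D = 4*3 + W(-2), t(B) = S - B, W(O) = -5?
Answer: -29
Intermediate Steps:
t(B) = -3 - B
D = -1 (D = 6 - (4*3 - 5) = 6 - (12 - 5) = 6 - 1*7 = 6 - 7 = -1)
33*D + c(t(-1)) = 33*(-1) + (-3 - 1*(-1))² = -33 + (-3 + 1)² = -33 + (-2)² = -33 + 4 = -29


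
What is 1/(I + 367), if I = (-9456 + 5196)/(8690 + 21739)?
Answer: 10143/3721061 ≈ 0.0027258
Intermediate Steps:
I = -1420/10143 (I = -4260/30429 = -4260*1/30429 = -1420/10143 ≈ -0.14000)
1/(I + 367) = 1/(-1420/10143 + 367) = 1/(3721061/10143) = 10143/3721061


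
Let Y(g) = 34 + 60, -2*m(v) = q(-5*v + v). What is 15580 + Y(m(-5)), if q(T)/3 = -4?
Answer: 15674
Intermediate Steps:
q(T) = -12 (q(T) = 3*(-4) = -12)
m(v) = 6 (m(v) = -½*(-12) = 6)
Y(g) = 94
15580 + Y(m(-5)) = 15580 + 94 = 15674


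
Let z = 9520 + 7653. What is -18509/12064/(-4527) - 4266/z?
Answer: -17897254507/72144734688 ≈ -0.24807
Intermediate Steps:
z = 17173
-18509/12064/(-4527) - 4266/z = -18509/12064/(-4527) - 4266/17173 = -18509*1/12064*(-1/4527) - 4266*1/17173 = -18509/12064*(-1/4527) - 4266/17173 = 18509/54613728 - 4266/17173 = -17897254507/72144734688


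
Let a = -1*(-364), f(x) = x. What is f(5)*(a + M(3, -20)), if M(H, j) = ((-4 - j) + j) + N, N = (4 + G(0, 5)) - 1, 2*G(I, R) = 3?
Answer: 3645/2 ≈ 1822.5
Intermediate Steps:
G(I, R) = 3/2 (G(I, R) = (½)*3 = 3/2)
a = 364
N = 9/2 (N = (4 + 3/2) - 1 = 11/2 - 1 = 9/2 ≈ 4.5000)
M(H, j) = ½ (M(H, j) = ((-4 - j) + j) + 9/2 = -4 + 9/2 = ½)
f(5)*(a + M(3, -20)) = 5*(364 + ½) = 5*(729/2) = 3645/2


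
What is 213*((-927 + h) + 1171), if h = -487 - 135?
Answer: -80514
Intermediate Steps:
h = -622
213*((-927 + h) + 1171) = 213*((-927 - 622) + 1171) = 213*(-1549 + 1171) = 213*(-378) = -80514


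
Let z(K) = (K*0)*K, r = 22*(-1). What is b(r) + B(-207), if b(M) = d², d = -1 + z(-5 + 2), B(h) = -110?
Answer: -109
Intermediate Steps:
r = -22
z(K) = 0 (z(K) = 0*K = 0)
d = -1 (d = -1 + 0 = -1)
b(M) = 1 (b(M) = (-1)² = 1)
b(r) + B(-207) = 1 - 110 = -109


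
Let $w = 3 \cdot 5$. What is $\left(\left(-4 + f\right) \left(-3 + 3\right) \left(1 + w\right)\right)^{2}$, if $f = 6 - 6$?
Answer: $0$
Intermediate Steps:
$f = 0$ ($f = 6 - 6 = 0$)
$w = 15$
$\left(\left(-4 + f\right) \left(-3 + 3\right) \left(1 + w\right)\right)^{2} = \left(\left(-4 + 0\right) \left(-3 + 3\right) \left(1 + 15\right)\right)^{2} = \left(\left(-4\right) 0 \cdot 16\right)^{2} = \left(0 \cdot 16\right)^{2} = 0^{2} = 0$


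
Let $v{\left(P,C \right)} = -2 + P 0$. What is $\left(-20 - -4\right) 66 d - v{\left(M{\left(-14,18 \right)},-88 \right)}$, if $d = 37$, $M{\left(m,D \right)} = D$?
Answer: $-39070$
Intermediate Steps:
$v{\left(P,C \right)} = -2$ ($v{\left(P,C \right)} = -2 + 0 = -2$)
$\left(-20 - -4\right) 66 d - v{\left(M{\left(-14,18 \right)},-88 \right)} = \left(-20 - -4\right) 66 \cdot 37 - -2 = \left(-20 + 4\right) 66 \cdot 37 + 2 = \left(-16\right) 66 \cdot 37 + 2 = \left(-1056\right) 37 + 2 = -39072 + 2 = -39070$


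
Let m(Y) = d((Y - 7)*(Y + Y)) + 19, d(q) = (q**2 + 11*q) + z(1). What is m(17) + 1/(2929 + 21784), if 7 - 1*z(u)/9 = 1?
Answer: 2951053470/24713 ≈ 1.1941e+5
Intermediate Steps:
z(u) = 54 (z(u) = 63 - 9*1 = 63 - 9 = 54)
d(q) = 54 + q**2 + 11*q (d(q) = (q**2 + 11*q) + 54 = 54 + q**2 + 11*q)
m(Y) = 73 + 4*Y**2*(-7 + Y)**2 + 22*Y*(-7 + Y) (m(Y) = (54 + ((Y - 7)*(Y + Y))**2 + 11*((Y - 7)*(Y + Y))) + 19 = (54 + ((-7 + Y)*(2*Y))**2 + 11*((-7 + Y)*(2*Y))) + 19 = (54 + (2*Y*(-7 + Y))**2 + 11*(2*Y*(-7 + Y))) + 19 = (54 + 4*Y**2*(-7 + Y)**2 + 22*Y*(-7 + Y)) + 19 = 73 + 4*Y**2*(-7 + Y)**2 + 22*Y*(-7 + Y))
m(17) + 1/(2929 + 21784) = (73 + 4*17**2*(-7 + 17)**2 + 22*17*(-7 + 17)) + 1/(2929 + 21784) = (73 + 4*289*10**2 + 22*17*10) + 1/24713 = (73 + 4*289*100 + 3740) + 1/24713 = (73 + 115600 + 3740) + 1/24713 = 119413 + 1/24713 = 2951053470/24713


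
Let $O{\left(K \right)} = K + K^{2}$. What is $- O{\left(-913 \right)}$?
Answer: $-832656$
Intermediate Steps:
$- O{\left(-913 \right)} = - \left(-913\right) \left(1 - 913\right) = - \left(-913\right) \left(-912\right) = \left(-1\right) 832656 = -832656$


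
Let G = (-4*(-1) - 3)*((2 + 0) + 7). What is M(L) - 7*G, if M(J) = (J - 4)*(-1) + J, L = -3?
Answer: -59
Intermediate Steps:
M(J) = 4 (M(J) = (-4 + J)*(-1) + J = (4 - J) + J = 4)
G = 9 (G = (4 - 3)*(2 + 7) = 1*9 = 9)
M(L) - 7*G = 4 - 7*9 = 4 - 63 = -59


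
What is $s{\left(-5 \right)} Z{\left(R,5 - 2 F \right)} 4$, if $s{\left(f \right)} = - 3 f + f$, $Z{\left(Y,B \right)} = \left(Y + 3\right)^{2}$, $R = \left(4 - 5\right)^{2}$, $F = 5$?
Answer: $640$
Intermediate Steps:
$R = 1$ ($R = \left(-1\right)^{2} = 1$)
$Z{\left(Y,B \right)} = \left(3 + Y\right)^{2}$
$s{\left(f \right)} = - 2 f$
$s{\left(-5 \right)} Z{\left(R,5 - 2 F \right)} 4 = \left(-2\right) \left(-5\right) \left(3 + 1\right)^{2} \cdot 4 = 10 \cdot 4^{2} \cdot 4 = 10 \cdot 16 \cdot 4 = 160 \cdot 4 = 640$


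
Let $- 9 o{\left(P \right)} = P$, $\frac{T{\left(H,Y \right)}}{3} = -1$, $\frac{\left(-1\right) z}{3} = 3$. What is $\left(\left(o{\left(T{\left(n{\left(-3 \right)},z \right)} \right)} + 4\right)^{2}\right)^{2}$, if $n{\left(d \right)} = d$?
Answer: $\frac{28561}{81} \approx 352.6$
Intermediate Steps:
$z = -9$ ($z = \left(-3\right) 3 = -9$)
$T{\left(H,Y \right)} = -3$ ($T{\left(H,Y \right)} = 3 \left(-1\right) = -3$)
$o{\left(P \right)} = - \frac{P}{9}$
$\left(\left(o{\left(T{\left(n{\left(-3 \right)},z \right)} \right)} + 4\right)^{2}\right)^{2} = \left(\left(\left(- \frac{1}{9}\right) \left(-3\right) + 4\right)^{2}\right)^{2} = \left(\left(\frac{1}{3} + 4\right)^{2}\right)^{2} = \left(\left(\frac{13}{3}\right)^{2}\right)^{2} = \left(\frac{169}{9}\right)^{2} = \frac{28561}{81}$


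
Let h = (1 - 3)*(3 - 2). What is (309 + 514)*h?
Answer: -1646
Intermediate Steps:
h = -2 (h = -2*1 = -2)
(309 + 514)*h = (309 + 514)*(-2) = 823*(-2) = -1646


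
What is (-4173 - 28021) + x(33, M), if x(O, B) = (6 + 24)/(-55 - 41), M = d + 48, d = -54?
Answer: -515109/16 ≈ -32194.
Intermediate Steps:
M = -6 (M = -54 + 48 = -6)
x(O, B) = -5/16 (x(O, B) = 30/(-96) = 30*(-1/96) = -5/16)
(-4173 - 28021) + x(33, M) = (-4173 - 28021) - 5/16 = -32194 - 5/16 = -515109/16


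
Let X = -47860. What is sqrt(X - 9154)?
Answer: I*sqrt(57014) ≈ 238.78*I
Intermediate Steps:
sqrt(X - 9154) = sqrt(-47860 - 9154) = sqrt(-57014) = I*sqrt(57014)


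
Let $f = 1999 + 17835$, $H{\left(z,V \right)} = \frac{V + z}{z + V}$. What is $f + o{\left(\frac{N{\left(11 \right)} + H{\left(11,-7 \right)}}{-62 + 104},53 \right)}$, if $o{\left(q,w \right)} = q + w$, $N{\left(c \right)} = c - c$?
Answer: $\frac{835255}{42} \approx 19887.0$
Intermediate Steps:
$N{\left(c \right)} = 0$
$H{\left(z,V \right)} = 1$ ($H{\left(z,V \right)} = \frac{V + z}{V + z} = 1$)
$f = 19834$
$f + o{\left(\frac{N{\left(11 \right)} + H{\left(11,-7 \right)}}{-62 + 104},53 \right)} = 19834 + \left(\frac{0 + 1}{-62 + 104} + 53\right) = 19834 + \left(1 \cdot \frac{1}{42} + 53\right) = 19834 + \left(\frac{1}{42} + 53\right) = 19834 + \frac{2227}{42} = \frac{835255}{42}$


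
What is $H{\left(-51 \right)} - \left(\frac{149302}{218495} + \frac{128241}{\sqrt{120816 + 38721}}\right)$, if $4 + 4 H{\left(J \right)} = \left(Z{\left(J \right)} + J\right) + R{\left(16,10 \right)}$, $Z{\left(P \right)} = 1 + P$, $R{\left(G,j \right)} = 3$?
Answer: $- \frac{11441849}{436990} - \frac{42747 \sqrt{159537}}{53179} \approx -347.25$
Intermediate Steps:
$H{\left(J \right)} = \frac{J}{2}$ ($H{\left(J \right)} = -1 + \frac{\left(\left(1 + J\right) + J\right) + 3}{4} = -1 + \frac{\left(1 + 2 J\right) + 3}{4} = -1 + \frac{4 + 2 J}{4} = -1 + \left(1 + \frac{J}{2}\right) = \frac{J}{2}$)
$H{\left(-51 \right)} - \left(\frac{149302}{218495} + \frac{128241}{\sqrt{120816 + 38721}}\right) = \frac{1}{2} \left(-51\right) - \left(\frac{149302}{218495} + \frac{128241}{\sqrt{120816 + 38721}}\right) = - \frac{51}{2} - \left(\frac{149302}{218495} + \frac{128241}{\sqrt{159537}}\right) = - \frac{51}{2} - \left(\frac{149302}{218495} + 128241 \frac{\sqrt{159537}}{159537}\right) = - \frac{51}{2} - \left(\frac{149302}{218495} + \frac{42747 \sqrt{159537}}{53179}\right) = - \frac{11441849}{436990} - \frac{42747 \sqrt{159537}}{53179}$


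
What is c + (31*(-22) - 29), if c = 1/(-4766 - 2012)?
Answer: -4819159/6778 ≈ -711.00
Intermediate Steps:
c = -1/6778 (c = 1/(-6778) = -1/6778 ≈ -0.00014754)
c + (31*(-22) - 29) = -1/6778 + (31*(-22) - 29) = -1/6778 + (-682 - 29) = -1/6778 - 711 = -4819159/6778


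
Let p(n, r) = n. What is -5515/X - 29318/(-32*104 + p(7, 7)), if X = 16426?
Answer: 463262153/54550746 ≈ 8.4923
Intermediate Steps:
-5515/X - 29318/(-32*104 + p(7, 7)) = -5515/16426 - 29318/(-32*104 + 7) = -5515*1/16426 - 29318/(-3328 + 7) = -5515/16426 - 29318/(-3321) = -5515/16426 - 29318*(-1/3321) = -5515/16426 + 29318/3321 = 463262153/54550746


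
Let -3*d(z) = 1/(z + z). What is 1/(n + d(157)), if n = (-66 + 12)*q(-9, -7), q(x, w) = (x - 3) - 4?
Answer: 942/813887 ≈ 0.0011574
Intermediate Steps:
q(x, w) = -7 + x (q(x, w) = (-3 + x) - 4 = -7 + x)
d(z) = -1/(6*z) (d(z) = -1/(3*(z + z)) = -1/(2*z)/3 = -1/(6*z))
n = 864 (n = (-66 + 12)*(-7 - 9) = -54*(-16) = 864)
1/(n + d(157)) = 1/(864 - 1/6/157) = 1/(864 - 1/6*1/157) = 1/(864 - 1/942) = 1/(813887/942) = 942/813887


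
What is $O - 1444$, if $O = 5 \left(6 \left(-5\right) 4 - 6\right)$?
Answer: $-2074$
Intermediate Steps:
$O = -630$ ($O = 5 \left(\left(-30\right) 4 - 6\right) = 5 \left(-120 - 6\right) = 5 \left(-126\right) = -630$)
$O - 1444 = -630 - 1444 = -2074$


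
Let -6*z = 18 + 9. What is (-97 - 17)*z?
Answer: 513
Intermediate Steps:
z = -9/2 (z = -(18 + 9)/6 = -⅙*27 = -9/2 ≈ -4.5000)
(-97 - 17)*z = (-97 - 17)*(-9/2) = -114*(-9/2) = 513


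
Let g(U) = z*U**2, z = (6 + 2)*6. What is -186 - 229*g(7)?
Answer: -538794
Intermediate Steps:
z = 48 (z = 8*6 = 48)
g(U) = 48*U**2
-186 - 229*g(7) = -186 - 10992*7**2 = -186 - 10992*49 = -186 - 229*2352 = -186 - 538608 = -538794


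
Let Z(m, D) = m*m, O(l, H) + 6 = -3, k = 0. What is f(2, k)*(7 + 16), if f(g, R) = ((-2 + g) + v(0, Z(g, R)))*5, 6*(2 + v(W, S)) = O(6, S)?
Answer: -805/2 ≈ -402.50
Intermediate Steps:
O(l, H) = -9 (O(l, H) = -6 - 3 = -9)
Z(m, D) = m**2
v(W, S) = -7/2 (v(W, S) = -2 + (1/6)*(-9) = -2 - 3/2 = -7/2)
f(g, R) = -55/2 + 5*g (f(g, R) = ((-2 + g) - 7/2)*5 = (-11/2 + g)*5 = -55/2 + 5*g)
f(2, k)*(7 + 16) = (-55/2 + 5*2)*(7 + 16) = (-55/2 + 10)*23 = -35/2*23 = -805/2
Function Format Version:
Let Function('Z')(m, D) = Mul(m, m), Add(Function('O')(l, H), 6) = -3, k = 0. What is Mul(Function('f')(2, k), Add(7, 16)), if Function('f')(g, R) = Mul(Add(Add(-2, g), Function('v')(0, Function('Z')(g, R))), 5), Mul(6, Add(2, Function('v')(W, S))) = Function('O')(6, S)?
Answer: Rational(-805, 2) ≈ -402.50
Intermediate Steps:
Function('O')(l, H) = -9 (Function('O')(l, H) = Add(-6, -3) = -9)
Function('Z')(m, D) = Pow(m, 2)
Function('v')(W, S) = Rational(-7, 2) (Function('v')(W, S) = Add(-2, Mul(Rational(1, 6), -9)) = Add(-2, Rational(-3, 2)) = Rational(-7, 2))
Function('f')(g, R) = Add(Rational(-55, 2), Mul(5, g)) (Function('f')(g, R) = Mul(Add(Add(-2, g), Rational(-7, 2)), 5) = Mul(Add(Rational(-11, 2), g), 5) = Add(Rational(-55, 2), Mul(5, g)))
Mul(Function('f')(2, k), Add(7, 16)) = Mul(Add(Rational(-55, 2), Mul(5, 2)), Add(7, 16)) = Mul(Add(Rational(-55, 2), 10), 23) = Mul(Rational(-35, 2), 23) = Rational(-805, 2)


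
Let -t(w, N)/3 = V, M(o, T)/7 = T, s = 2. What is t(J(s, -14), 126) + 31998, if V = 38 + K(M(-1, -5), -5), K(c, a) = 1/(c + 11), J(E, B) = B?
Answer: 255073/8 ≈ 31884.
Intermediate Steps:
M(o, T) = 7*T
K(c, a) = 1/(11 + c)
V = 911/24 (V = 38 + 1/(11 + 7*(-5)) = 38 + 1/(11 - 35) = 38 + 1/(-24) = 38 - 1/24 = 911/24 ≈ 37.958)
t(w, N) = -911/8 (t(w, N) = -3*911/24 = -911/8)
t(J(s, -14), 126) + 31998 = -911/8 + 31998 = 255073/8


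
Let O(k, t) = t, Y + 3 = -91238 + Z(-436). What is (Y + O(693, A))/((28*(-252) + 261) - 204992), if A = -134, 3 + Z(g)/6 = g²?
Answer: -1049183/211787 ≈ -4.9540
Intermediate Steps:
Z(g) = -18 + 6*g²
Y = 1049317 (Y = -3 + (-91238 + (-18 + 6*(-436)²)) = -3 + (-91238 + (-18 + 6*190096)) = -3 + (-91238 + (-18 + 1140576)) = -3 + (-91238 + 1140558) = -3 + 1049320 = 1049317)
(Y + O(693, A))/((28*(-252) + 261) - 204992) = (1049317 - 134)/((28*(-252) + 261) - 204992) = 1049183/((-7056 + 261) - 204992) = 1049183/(-6795 - 204992) = 1049183/(-211787) = 1049183*(-1/211787) = -1049183/211787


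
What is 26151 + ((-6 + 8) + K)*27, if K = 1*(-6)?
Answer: 26043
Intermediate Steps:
K = -6
26151 + ((-6 + 8) + K)*27 = 26151 + ((-6 + 8) - 6)*27 = 26151 + (2 - 6)*27 = 26151 - 4*27 = 26151 - 108 = 26043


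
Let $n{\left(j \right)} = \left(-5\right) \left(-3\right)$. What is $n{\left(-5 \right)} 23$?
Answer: $345$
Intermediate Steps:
$n{\left(j \right)} = 15$
$n{\left(-5 \right)} 23 = 15 \cdot 23 = 345$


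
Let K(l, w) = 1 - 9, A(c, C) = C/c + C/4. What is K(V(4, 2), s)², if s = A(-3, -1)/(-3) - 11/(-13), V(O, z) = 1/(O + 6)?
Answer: 64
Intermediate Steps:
A(c, C) = C/4 + C/c (A(c, C) = C/c + C*(¼) = C/c + C/4 = C/4 + C/c)
V(O, z) = 1/(6 + O)
s = 383/468 (s = ((¼)*(-1) - 1/(-3))/(-3) - 11/(-13) = (-¼ - 1*(-⅓))*(-⅓) - 11*(-1/13) = (-¼ + ⅓)*(-⅓) + 11/13 = (1/12)*(-⅓) + 11/13 = -1/36 + 11/13 = 383/468 ≈ 0.81838)
K(l, w) = -8
K(V(4, 2), s)² = (-8)² = 64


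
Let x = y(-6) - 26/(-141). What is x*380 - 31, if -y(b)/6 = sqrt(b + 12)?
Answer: 5509/141 - 2280*sqrt(6) ≈ -5545.8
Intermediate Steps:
y(b) = -6*sqrt(12 + b) (y(b) = -6*sqrt(b + 12) = -6*sqrt(12 + b))
x = 26/141 - 6*sqrt(6) (x = -6*sqrt(12 - 6) - 26/(-141) = -6*sqrt(6) - 26*(-1)/141 = -6*sqrt(6) - 1*(-26/141) = -6*sqrt(6) + 26/141 = 26/141 - 6*sqrt(6) ≈ -14.513)
x*380 - 31 = (26/141 - 6*sqrt(6))*380 - 31 = (9880/141 - 2280*sqrt(6)) - 31 = 5509/141 - 2280*sqrt(6)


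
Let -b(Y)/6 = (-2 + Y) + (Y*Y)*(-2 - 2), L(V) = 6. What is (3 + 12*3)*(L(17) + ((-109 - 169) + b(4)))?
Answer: 3900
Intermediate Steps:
b(Y) = 12 - 6*Y + 24*Y**2 (b(Y) = -6*((-2 + Y) + (Y*Y)*(-2 - 2)) = -6*((-2 + Y) + Y**2*(-4)) = -6*((-2 + Y) - 4*Y**2) = -6*(-2 + Y - 4*Y**2) = 12 - 6*Y + 24*Y**2)
(3 + 12*3)*(L(17) + ((-109 - 169) + b(4))) = (3 + 12*3)*(6 + ((-109 - 169) + (12 - 6*4 + 24*4**2))) = (3 + 36)*(6 + (-278 + (12 - 24 + 24*16))) = 39*(6 + (-278 + (12 - 24 + 384))) = 39*(6 + (-278 + 372)) = 39*(6 + 94) = 39*100 = 3900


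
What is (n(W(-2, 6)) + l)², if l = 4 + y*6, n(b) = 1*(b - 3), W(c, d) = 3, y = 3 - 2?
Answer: 100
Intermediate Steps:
y = 1
n(b) = -3 + b (n(b) = 1*(-3 + b) = -3 + b)
l = 10 (l = 4 + 1*6 = 4 + 6 = 10)
(n(W(-2, 6)) + l)² = ((-3 + 3) + 10)² = (0 + 10)² = 10² = 100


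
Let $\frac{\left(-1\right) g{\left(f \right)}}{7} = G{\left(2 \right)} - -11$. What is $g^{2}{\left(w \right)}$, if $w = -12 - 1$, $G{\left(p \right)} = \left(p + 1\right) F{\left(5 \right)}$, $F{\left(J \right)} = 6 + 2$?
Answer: $60025$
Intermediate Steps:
$F{\left(J \right)} = 8$
$G{\left(p \right)} = 8 + 8 p$ ($G{\left(p \right)} = \left(p + 1\right) 8 = \left(1 + p\right) 8 = 8 + 8 p$)
$w = -13$ ($w = -12 - 1 = -13$)
$g{\left(f \right)} = -245$ ($g{\left(f \right)} = - 7 \left(\left(8 + 8 \cdot 2\right) - -11\right) = - 7 \left(\left(8 + 16\right) + 11\right) = - 7 \left(24 + 11\right) = \left(-7\right) 35 = -245$)
$g^{2}{\left(w \right)} = \left(-245\right)^{2} = 60025$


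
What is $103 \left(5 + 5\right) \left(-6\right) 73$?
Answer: $-451140$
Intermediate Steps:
$103 \left(5 + 5\right) \left(-6\right) 73 = 103 \cdot 10 \left(-6\right) 73 = 103 \left(-60\right) 73 = \left(-6180\right) 73 = -451140$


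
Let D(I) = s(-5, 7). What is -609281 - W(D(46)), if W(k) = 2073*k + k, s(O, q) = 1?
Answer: -611355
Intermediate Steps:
D(I) = 1
W(k) = 2074*k
-609281 - W(D(46)) = -609281 - 2074 = -611355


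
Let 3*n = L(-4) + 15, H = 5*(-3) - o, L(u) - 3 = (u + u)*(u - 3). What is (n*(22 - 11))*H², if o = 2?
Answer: 235246/3 ≈ 78415.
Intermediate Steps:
L(u) = 3 + 2*u*(-3 + u) (L(u) = 3 + (u + u)*(u - 3) = 3 + (2*u)*(-3 + u) = 3 + 2*u*(-3 + u))
H = -17 (H = 5*(-3) - 1*2 = -15 - 2 = -17)
n = 74/3 (n = ((3 - 6*(-4) + 2*(-4)²) + 15)/3 = ((3 + 24 + 2*16) + 15)/3 = ((3 + 24 + 32) + 15)/3 = (59 + 15)/3 = (⅓)*74 = 74/3 ≈ 24.667)
(n*(22 - 11))*H² = (74*(22 - 11)/3)*(-17)² = ((74/3)*11)*289 = (814/3)*289 = 235246/3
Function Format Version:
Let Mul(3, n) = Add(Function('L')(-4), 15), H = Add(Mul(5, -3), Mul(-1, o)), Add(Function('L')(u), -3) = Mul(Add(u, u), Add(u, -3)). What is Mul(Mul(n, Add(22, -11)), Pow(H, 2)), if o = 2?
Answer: Rational(235246, 3) ≈ 78415.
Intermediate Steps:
Function('L')(u) = Add(3, Mul(2, u, Add(-3, u))) (Function('L')(u) = Add(3, Mul(Add(u, u), Add(u, -3))) = Add(3, Mul(Mul(2, u), Add(-3, u))) = Add(3, Mul(2, u, Add(-3, u))))
H = -17 (H = Add(Mul(5, -3), Mul(-1, 2)) = Add(-15, -2) = -17)
n = Rational(74, 3) (n = Mul(Rational(1, 3), Add(Add(3, Mul(-6, -4), Mul(2, Pow(-4, 2))), 15)) = Mul(Rational(1, 3), Add(Add(3, 24, Mul(2, 16)), 15)) = Mul(Rational(1, 3), Add(Add(3, 24, 32), 15)) = Mul(Rational(1, 3), Add(59, 15)) = Mul(Rational(1, 3), 74) = Rational(74, 3) ≈ 24.667)
Mul(Mul(n, Add(22, -11)), Pow(H, 2)) = Mul(Mul(Rational(74, 3), Add(22, -11)), Pow(-17, 2)) = Mul(Mul(Rational(74, 3), 11), 289) = Mul(Rational(814, 3), 289) = Rational(235246, 3)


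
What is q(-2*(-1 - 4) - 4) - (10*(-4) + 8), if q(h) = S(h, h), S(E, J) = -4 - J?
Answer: 22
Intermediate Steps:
q(h) = -4 - h
q(-2*(-1 - 4) - 4) - (10*(-4) + 8) = (-4 - (-2*(-1 - 4) - 4)) - (10*(-4) + 8) = (-4 - (-2*(-5) - 4)) - (-40 + 8) = (-4 - (10 - 4)) - 1*(-32) = (-4 - 1*6) + 32 = (-4 - 6) + 32 = -10 + 32 = 22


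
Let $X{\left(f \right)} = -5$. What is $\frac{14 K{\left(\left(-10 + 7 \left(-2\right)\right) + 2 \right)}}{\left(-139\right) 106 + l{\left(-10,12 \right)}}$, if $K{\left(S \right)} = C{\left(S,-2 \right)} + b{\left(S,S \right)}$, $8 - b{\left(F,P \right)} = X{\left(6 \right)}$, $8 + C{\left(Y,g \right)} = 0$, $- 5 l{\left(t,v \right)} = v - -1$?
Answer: $- \frac{350}{73683} \approx -0.0047501$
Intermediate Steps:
$l{\left(t,v \right)} = - \frac{1}{5} - \frac{v}{5}$ ($l{\left(t,v \right)} = - \frac{v - -1}{5} = - \frac{v + 1}{5} = - \frac{1 + v}{5} = - \frac{1}{5} - \frac{v}{5}$)
$C{\left(Y,g \right)} = -8$ ($C{\left(Y,g \right)} = -8 + 0 = -8$)
$b{\left(F,P \right)} = 13$ ($b{\left(F,P \right)} = 8 - -5 = 8 + 5 = 13$)
$K{\left(S \right)} = 5$ ($K{\left(S \right)} = -8 + 13 = 5$)
$\frac{14 K{\left(\left(-10 + 7 \left(-2\right)\right) + 2 \right)}}{\left(-139\right) 106 + l{\left(-10,12 \right)}} = \frac{14 \cdot 5}{\left(-139\right) 106 - \frac{13}{5}} = \frac{70}{-14734 - \frac{13}{5}} = \frac{70}{- \frac{73683}{5}} = 70 \left(- \frac{5}{73683}\right) = - \frac{350}{73683}$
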